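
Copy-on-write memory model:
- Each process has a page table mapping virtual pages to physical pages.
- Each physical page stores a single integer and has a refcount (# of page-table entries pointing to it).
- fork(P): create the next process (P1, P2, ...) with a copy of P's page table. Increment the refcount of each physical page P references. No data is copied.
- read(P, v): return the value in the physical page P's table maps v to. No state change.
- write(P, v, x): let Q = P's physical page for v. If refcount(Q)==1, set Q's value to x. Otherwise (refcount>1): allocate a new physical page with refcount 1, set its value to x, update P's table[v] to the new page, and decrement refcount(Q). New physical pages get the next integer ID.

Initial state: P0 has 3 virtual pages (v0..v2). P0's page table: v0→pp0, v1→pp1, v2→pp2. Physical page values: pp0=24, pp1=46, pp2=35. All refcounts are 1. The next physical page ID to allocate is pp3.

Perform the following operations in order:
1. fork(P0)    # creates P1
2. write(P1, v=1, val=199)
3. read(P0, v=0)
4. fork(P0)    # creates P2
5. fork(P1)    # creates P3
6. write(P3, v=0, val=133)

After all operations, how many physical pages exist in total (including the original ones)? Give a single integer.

Op 1: fork(P0) -> P1. 3 ppages; refcounts: pp0:2 pp1:2 pp2:2
Op 2: write(P1, v1, 199). refcount(pp1)=2>1 -> COPY to pp3. 4 ppages; refcounts: pp0:2 pp1:1 pp2:2 pp3:1
Op 3: read(P0, v0) -> 24. No state change.
Op 4: fork(P0) -> P2. 4 ppages; refcounts: pp0:3 pp1:2 pp2:3 pp3:1
Op 5: fork(P1) -> P3. 4 ppages; refcounts: pp0:4 pp1:2 pp2:4 pp3:2
Op 6: write(P3, v0, 133). refcount(pp0)=4>1 -> COPY to pp4. 5 ppages; refcounts: pp0:3 pp1:2 pp2:4 pp3:2 pp4:1

Answer: 5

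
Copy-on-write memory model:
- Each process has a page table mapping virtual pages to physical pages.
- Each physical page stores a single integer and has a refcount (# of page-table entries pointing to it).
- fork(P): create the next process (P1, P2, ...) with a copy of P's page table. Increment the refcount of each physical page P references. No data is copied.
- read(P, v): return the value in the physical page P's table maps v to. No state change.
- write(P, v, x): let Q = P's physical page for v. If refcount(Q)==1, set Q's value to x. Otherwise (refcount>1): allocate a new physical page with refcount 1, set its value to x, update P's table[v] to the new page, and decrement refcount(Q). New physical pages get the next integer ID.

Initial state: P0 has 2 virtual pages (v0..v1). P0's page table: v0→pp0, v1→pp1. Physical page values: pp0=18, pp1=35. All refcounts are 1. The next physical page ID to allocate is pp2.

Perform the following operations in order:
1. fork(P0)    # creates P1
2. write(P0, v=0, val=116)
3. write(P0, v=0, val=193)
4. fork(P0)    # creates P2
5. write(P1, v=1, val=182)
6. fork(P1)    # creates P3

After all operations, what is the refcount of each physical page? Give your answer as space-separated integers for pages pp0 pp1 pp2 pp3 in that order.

Answer: 2 2 2 2

Derivation:
Op 1: fork(P0) -> P1. 2 ppages; refcounts: pp0:2 pp1:2
Op 2: write(P0, v0, 116). refcount(pp0)=2>1 -> COPY to pp2. 3 ppages; refcounts: pp0:1 pp1:2 pp2:1
Op 3: write(P0, v0, 193). refcount(pp2)=1 -> write in place. 3 ppages; refcounts: pp0:1 pp1:2 pp2:1
Op 4: fork(P0) -> P2. 3 ppages; refcounts: pp0:1 pp1:3 pp2:2
Op 5: write(P1, v1, 182). refcount(pp1)=3>1 -> COPY to pp3. 4 ppages; refcounts: pp0:1 pp1:2 pp2:2 pp3:1
Op 6: fork(P1) -> P3. 4 ppages; refcounts: pp0:2 pp1:2 pp2:2 pp3:2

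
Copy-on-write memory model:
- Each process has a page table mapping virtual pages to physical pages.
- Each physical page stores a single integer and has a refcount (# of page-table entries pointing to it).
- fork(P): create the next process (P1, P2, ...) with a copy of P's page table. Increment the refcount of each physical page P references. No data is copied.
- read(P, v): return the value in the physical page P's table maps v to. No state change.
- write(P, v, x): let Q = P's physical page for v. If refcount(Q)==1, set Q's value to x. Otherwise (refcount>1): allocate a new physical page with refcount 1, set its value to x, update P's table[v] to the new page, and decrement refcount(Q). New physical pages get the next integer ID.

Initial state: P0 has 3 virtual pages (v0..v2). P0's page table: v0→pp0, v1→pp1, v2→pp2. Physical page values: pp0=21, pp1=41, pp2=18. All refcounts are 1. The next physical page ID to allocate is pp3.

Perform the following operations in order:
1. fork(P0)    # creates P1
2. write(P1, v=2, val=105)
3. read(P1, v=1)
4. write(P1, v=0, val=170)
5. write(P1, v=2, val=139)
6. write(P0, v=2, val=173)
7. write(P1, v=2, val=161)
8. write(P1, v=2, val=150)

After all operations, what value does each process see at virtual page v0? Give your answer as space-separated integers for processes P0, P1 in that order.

Answer: 21 170

Derivation:
Op 1: fork(P0) -> P1. 3 ppages; refcounts: pp0:2 pp1:2 pp2:2
Op 2: write(P1, v2, 105). refcount(pp2)=2>1 -> COPY to pp3. 4 ppages; refcounts: pp0:2 pp1:2 pp2:1 pp3:1
Op 3: read(P1, v1) -> 41. No state change.
Op 4: write(P1, v0, 170). refcount(pp0)=2>1 -> COPY to pp4. 5 ppages; refcounts: pp0:1 pp1:2 pp2:1 pp3:1 pp4:1
Op 5: write(P1, v2, 139). refcount(pp3)=1 -> write in place. 5 ppages; refcounts: pp0:1 pp1:2 pp2:1 pp3:1 pp4:1
Op 6: write(P0, v2, 173). refcount(pp2)=1 -> write in place. 5 ppages; refcounts: pp0:1 pp1:2 pp2:1 pp3:1 pp4:1
Op 7: write(P1, v2, 161). refcount(pp3)=1 -> write in place. 5 ppages; refcounts: pp0:1 pp1:2 pp2:1 pp3:1 pp4:1
Op 8: write(P1, v2, 150). refcount(pp3)=1 -> write in place. 5 ppages; refcounts: pp0:1 pp1:2 pp2:1 pp3:1 pp4:1
P0: v0 -> pp0 = 21
P1: v0 -> pp4 = 170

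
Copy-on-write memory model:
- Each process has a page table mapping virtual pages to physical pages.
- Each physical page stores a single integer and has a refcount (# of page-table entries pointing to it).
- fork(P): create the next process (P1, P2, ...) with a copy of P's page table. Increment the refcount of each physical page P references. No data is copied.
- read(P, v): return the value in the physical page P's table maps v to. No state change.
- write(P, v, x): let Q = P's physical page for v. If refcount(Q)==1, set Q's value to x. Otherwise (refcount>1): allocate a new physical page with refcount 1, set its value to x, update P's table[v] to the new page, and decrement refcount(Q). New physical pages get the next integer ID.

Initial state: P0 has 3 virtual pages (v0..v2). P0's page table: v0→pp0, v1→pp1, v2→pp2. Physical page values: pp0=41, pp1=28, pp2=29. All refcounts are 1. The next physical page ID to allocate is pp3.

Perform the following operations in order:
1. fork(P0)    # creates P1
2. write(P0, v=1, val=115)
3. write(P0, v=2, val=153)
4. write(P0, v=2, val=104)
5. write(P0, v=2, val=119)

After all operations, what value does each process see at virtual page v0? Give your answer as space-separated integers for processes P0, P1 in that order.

Answer: 41 41

Derivation:
Op 1: fork(P0) -> P1. 3 ppages; refcounts: pp0:2 pp1:2 pp2:2
Op 2: write(P0, v1, 115). refcount(pp1)=2>1 -> COPY to pp3. 4 ppages; refcounts: pp0:2 pp1:1 pp2:2 pp3:1
Op 3: write(P0, v2, 153). refcount(pp2)=2>1 -> COPY to pp4. 5 ppages; refcounts: pp0:2 pp1:1 pp2:1 pp3:1 pp4:1
Op 4: write(P0, v2, 104). refcount(pp4)=1 -> write in place. 5 ppages; refcounts: pp0:2 pp1:1 pp2:1 pp3:1 pp4:1
Op 5: write(P0, v2, 119). refcount(pp4)=1 -> write in place. 5 ppages; refcounts: pp0:2 pp1:1 pp2:1 pp3:1 pp4:1
P0: v0 -> pp0 = 41
P1: v0 -> pp0 = 41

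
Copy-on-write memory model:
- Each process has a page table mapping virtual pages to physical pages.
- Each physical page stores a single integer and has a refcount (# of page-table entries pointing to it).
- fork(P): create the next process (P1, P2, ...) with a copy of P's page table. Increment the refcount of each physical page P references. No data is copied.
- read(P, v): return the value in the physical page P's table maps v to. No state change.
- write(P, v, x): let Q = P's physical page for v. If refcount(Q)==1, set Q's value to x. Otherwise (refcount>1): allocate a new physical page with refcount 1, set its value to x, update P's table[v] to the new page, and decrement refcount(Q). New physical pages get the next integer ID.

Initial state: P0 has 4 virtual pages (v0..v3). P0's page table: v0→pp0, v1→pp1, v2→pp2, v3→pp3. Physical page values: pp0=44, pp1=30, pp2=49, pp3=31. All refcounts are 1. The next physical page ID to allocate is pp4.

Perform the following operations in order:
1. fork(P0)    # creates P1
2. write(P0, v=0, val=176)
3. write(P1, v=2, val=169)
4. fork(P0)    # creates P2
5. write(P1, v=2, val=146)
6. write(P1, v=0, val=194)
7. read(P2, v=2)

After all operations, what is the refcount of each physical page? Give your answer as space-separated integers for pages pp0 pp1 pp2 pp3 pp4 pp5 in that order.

Op 1: fork(P0) -> P1. 4 ppages; refcounts: pp0:2 pp1:2 pp2:2 pp3:2
Op 2: write(P0, v0, 176). refcount(pp0)=2>1 -> COPY to pp4. 5 ppages; refcounts: pp0:1 pp1:2 pp2:2 pp3:2 pp4:1
Op 3: write(P1, v2, 169). refcount(pp2)=2>1 -> COPY to pp5. 6 ppages; refcounts: pp0:1 pp1:2 pp2:1 pp3:2 pp4:1 pp5:1
Op 4: fork(P0) -> P2. 6 ppages; refcounts: pp0:1 pp1:3 pp2:2 pp3:3 pp4:2 pp5:1
Op 5: write(P1, v2, 146). refcount(pp5)=1 -> write in place. 6 ppages; refcounts: pp0:1 pp1:3 pp2:2 pp3:3 pp4:2 pp5:1
Op 6: write(P1, v0, 194). refcount(pp0)=1 -> write in place. 6 ppages; refcounts: pp0:1 pp1:3 pp2:2 pp3:3 pp4:2 pp5:1
Op 7: read(P2, v2) -> 49. No state change.

Answer: 1 3 2 3 2 1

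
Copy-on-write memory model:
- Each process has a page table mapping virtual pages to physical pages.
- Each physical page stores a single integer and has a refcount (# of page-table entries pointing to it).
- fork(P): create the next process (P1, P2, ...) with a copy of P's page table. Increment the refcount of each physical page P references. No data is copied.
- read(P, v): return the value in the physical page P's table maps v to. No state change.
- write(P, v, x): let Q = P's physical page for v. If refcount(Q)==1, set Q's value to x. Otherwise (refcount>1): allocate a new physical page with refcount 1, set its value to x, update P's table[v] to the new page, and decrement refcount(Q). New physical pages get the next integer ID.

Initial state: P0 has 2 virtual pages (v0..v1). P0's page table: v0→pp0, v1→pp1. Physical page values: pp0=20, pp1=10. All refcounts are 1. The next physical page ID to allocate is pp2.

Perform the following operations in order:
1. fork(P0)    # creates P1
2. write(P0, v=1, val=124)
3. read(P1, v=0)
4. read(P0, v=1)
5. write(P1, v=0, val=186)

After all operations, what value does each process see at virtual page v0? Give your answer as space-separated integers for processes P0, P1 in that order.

Op 1: fork(P0) -> P1. 2 ppages; refcounts: pp0:2 pp1:2
Op 2: write(P0, v1, 124). refcount(pp1)=2>1 -> COPY to pp2. 3 ppages; refcounts: pp0:2 pp1:1 pp2:1
Op 3: read(P1, v0) -> 20. No state change.
Op 4: read(P0, v1) -> 124. No state change.
Op 5: write(P1, v0, 186). refcount(pp0)=2>1 -> COPY to pp3. 4 ppages; refcounts: pp0:1 pp1:1 pp2:1 pp3:1
P0: v0 -> pp0 = 20
P1: v0 -> pp3 = 186

Answer: 20 186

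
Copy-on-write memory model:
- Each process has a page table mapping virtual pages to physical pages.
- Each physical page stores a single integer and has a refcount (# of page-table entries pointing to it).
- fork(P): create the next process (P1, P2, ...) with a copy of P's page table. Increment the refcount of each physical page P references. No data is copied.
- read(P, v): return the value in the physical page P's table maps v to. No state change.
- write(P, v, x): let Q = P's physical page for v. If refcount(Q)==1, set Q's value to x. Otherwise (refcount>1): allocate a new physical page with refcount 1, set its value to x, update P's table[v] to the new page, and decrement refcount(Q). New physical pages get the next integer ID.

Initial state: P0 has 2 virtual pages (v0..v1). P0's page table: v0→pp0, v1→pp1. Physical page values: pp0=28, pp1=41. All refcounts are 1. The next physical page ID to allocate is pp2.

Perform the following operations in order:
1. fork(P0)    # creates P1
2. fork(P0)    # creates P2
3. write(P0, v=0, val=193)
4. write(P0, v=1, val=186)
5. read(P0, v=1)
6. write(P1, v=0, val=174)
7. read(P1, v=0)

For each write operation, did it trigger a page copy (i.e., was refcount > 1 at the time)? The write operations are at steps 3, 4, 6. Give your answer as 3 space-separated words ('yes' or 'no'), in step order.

Op 1: fork(P0) -> P1. 2 ppages; refcounts: pp0:2 pp1:2
Op 2: fork(P0) -> P2. 2 ppages; refcounts: pp0:3 pp1:3
Op 3: write(P0, v0, 193). refcount(pp0)=3>1 -> COPY to pp2. 3 ppages; refcounts: pp0:2 pp1:3 pp2:1
Op 4: write(P0, v1, 186). refcount(pp1)=3>1 -> COPY to pp3. 4 ppages; refcounts: pp0:2 pp1:2 pp2:1 pp3:1
Op 5: read(P0, v1) -> 186. No state change.
Op 6: write(P1, v0, 174). refcount(pp0)=2>1 -> COPY to pp4. 5 ppages; refcounts: pp0:1 pp1:2 pp2:1 pp3:1 pp4:1
Op 7: read(P1, v0) -> 174. No state change.

yes yes yes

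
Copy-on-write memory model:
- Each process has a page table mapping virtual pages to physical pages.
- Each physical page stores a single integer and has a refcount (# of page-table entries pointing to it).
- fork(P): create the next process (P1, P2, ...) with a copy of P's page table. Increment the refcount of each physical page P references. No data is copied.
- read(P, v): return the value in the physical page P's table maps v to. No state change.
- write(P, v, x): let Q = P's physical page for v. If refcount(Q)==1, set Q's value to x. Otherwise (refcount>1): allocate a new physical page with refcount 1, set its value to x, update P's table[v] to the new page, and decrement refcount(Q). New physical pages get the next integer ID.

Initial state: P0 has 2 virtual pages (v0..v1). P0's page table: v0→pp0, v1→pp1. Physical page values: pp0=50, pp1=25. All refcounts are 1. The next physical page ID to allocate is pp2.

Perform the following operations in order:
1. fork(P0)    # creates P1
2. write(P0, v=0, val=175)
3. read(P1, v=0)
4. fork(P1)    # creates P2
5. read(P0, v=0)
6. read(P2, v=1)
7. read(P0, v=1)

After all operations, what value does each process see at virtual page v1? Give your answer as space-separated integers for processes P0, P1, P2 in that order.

Op 1: fork(P0) -> P1. 2 ppages; refcounts: pp0:2 pp1:2
Op 2: write(P0, v0, 175). refcount(pp0)=2>1 -> COPY to pp2. 3 ppages; refcounts: pp0:1 pp1:2 pp2:1
Op 3: read(P1, v0) -> 50. No state change.
Op 4: fork(P1) -> P2. 3 ppages; refcounts: pp0:2 pp1:3 pp2:1
Op 5: read(P0, v0) -> 175. No state change.
Op 6: read(P2, v1) -> 25. No state change.
Op 7: read(P0, v1) -> 25. No state change.
P0: v1 -> pp1 = 25
P1: v1 -> pp1 = 25
P2: v1 -> pp1 = 25

Answer: 25 25 25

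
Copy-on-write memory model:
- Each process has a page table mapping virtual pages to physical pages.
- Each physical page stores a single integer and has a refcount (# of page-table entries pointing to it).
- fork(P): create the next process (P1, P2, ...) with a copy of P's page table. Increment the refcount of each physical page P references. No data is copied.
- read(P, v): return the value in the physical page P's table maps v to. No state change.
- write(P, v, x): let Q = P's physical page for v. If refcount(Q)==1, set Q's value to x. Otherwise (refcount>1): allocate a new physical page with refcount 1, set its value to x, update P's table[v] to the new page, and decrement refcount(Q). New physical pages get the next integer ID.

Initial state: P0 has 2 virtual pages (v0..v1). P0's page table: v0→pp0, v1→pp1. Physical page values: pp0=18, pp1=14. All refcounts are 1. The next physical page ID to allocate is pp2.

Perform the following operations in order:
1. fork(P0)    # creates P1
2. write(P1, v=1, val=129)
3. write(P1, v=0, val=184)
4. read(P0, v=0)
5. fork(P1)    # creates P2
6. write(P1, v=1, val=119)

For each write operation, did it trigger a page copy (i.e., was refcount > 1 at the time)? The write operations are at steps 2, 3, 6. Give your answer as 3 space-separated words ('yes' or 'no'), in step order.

Op 1: fork(P0) -> P1. 2 ppages; refcounts: pp0:2 pp1:2
Op 2: write(P1, v1, 129). refcount(pp1)=2>1 -> COPY to pp2. 3 ppages; refcounts: pp0:2 pp1:1 pp2:1
Op 3: write(P1, v0, 184). refcount(pp0)=2>1 -> COPY to pp3. 4 ppages; refcounts: pp0:1 pp1:1 pp2:1 pp3:1
Op 4: read(P0, v0) -> 18. No state change.
Op 5: fork(P1) -> P2. 4 ppages; refcounts: pp0:1 pp1:1 pp2:2 pp3:2
Op 6: write(P1, v1, 119). refcount(pp2)=2>1 -> COPY to pp4. 5 ppages; refcounts: pp0:1 pp1:1 pp2:1 pp3:2 pp4:1

yes yes yes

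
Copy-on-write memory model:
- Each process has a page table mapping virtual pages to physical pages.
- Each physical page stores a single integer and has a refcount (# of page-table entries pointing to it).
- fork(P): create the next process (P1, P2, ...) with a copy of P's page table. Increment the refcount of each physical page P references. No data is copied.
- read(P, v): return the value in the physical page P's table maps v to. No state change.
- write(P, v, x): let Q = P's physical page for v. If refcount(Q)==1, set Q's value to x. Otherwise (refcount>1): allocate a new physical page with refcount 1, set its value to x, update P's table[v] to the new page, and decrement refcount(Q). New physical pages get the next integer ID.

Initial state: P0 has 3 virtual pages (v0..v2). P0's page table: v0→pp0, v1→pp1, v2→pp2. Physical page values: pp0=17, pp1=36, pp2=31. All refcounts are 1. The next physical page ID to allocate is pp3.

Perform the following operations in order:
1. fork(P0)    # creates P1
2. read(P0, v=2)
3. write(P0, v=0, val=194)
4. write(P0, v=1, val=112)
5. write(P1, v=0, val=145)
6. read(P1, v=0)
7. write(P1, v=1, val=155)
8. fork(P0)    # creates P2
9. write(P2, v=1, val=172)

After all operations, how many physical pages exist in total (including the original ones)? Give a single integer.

Answer: 6

Derivation:
Op 1: fork(P0) -> P1. 3 ppages; refcounts: pp0:2 pp1:2 pp2:2
Op 2: read(P0, v2) -> 31. No state change.
Op 3: write(P0, v0, 194). refcount(pp0)=2>1 -> COPY to pp3. 4 ppages; refcounts: pp0:1 pp1:2 pp2:2 pp3:1
Op 4: write(P0, v1, 112). refcount(pp1)=2>1 -> COPY to pp4. 5 ppages; refcounts: pp0:1 pp1:1 pp2:2 pp3:1 pp4:1
Op 5: write(P1, v0, 145). refcount(pp0)=1 -> write in place. 5 ppages; refcounts: pp0:1 pp1:1 pp2:2 pp3:1 pp4:1
Op 6: read(P1, v0) -> 145. No state change.
Op 7: write(P1, v1, 155). refcount(pp1)=1 -> write in place. 5 ppages; refcounts: pp0:1 pp1:1 pp2:2 pp3:1 pp4:1
Op 8: fork(P0) -> P2. 5 ppages; refcounts: pp0:1 pp1:1 pp2:3 pp3:2 pp4:2
Op 9: write(P2, v1, 172). refcount(pp4)=2>1 -> COPY to pp5. 6 ppages; refcounts: pp0:1 pp1:1 pp2:3 pp3:2 pp4:1 pp5:1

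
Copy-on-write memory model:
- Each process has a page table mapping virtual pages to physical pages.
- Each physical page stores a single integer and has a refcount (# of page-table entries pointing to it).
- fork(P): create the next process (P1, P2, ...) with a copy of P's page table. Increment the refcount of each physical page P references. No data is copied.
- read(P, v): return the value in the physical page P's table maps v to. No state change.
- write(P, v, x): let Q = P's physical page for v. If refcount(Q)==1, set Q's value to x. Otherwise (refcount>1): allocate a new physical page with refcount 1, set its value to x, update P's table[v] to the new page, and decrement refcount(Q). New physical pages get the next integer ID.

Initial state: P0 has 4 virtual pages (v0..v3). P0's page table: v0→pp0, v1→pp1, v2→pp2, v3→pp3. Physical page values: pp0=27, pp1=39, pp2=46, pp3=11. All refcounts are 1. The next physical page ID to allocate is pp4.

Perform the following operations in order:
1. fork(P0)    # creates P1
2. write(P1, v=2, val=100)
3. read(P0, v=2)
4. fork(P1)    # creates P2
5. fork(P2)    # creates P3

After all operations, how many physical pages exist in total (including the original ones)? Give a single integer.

Answer: 5

Derivation:
Op 1: fork(P0) -> P1. 4 ppages; refcounts: pp0:2 pp1:2 pp2:2 pp3:2
Op 2: write(P1, v2, 100). refcount(pp2)=2>1 -> COPY to pp4. 5 ppages; refcounts: pp0:2 pp1:2 pp2:1 pp3:2 pp4:1
Op 3: read(P0, v2) -> 46. No state change.
Op 4: fork(P1) -> P2. 5 ppages; refcounts: pp0:3 pp1:3 pp2:1 pp3:3 pp4:2
Op 5: fork(P2) -> P3. 5 ppages; refcounts: pp0:4 pp1:4 pp2:1 pp3:4 pp4:3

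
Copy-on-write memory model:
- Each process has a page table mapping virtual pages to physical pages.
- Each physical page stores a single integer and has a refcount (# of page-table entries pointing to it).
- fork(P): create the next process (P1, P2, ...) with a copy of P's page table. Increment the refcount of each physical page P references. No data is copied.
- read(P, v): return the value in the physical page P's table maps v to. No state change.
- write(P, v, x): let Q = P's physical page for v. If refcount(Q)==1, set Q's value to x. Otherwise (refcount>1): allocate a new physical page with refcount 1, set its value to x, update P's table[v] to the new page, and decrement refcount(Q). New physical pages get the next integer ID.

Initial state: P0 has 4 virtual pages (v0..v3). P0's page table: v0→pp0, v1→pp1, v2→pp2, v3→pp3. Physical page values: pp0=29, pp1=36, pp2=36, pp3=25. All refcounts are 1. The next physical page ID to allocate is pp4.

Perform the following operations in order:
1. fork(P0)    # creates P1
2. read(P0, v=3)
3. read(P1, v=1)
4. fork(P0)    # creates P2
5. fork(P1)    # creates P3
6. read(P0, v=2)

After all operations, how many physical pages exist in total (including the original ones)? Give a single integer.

Op 1: fork(P0) -> P1. 4 ppages; refcounts: pp0:2 pp1:2 pp2:2 pp3:2
Op 2: read(P0, v3) -> 25. No state change.
Op 3: read(P1, v1) -> 36. No state change.
Op 4: fork(P0) -> P2. 4 ppages; refcounts: pp0:3 pp1:3 pp2:3 pp3:3
Op 5: fork(P1) -> P3. 4 ppages; refcounts: pp0:4 pp1:4 pp2:4 pp3:4
Op 6: read(P0, v2) -> 36. No state change.

Answer: 4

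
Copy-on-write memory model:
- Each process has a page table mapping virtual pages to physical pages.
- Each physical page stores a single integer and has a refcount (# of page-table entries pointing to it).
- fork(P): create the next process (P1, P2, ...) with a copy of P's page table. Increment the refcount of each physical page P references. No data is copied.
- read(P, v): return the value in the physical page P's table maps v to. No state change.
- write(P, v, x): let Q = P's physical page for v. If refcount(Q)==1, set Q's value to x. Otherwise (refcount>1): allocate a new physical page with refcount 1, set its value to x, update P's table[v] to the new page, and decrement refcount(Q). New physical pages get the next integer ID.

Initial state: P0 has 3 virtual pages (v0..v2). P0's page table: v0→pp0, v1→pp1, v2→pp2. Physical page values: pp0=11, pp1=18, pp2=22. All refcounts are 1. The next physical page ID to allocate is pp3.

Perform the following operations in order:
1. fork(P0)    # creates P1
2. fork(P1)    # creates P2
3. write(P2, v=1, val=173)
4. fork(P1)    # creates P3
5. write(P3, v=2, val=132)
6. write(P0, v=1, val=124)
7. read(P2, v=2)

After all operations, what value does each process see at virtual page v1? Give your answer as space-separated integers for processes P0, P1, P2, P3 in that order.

Answer: 124 18 173 18

Derivation:
Op 1: fork(P0) -> P1. 3 ppages; refcounts: pp0:2 pp1:2 pp2:2
Op 2: fork(P1) -> P2. 3 ppages; refcounts: pp0:3 pp1:3 pp2:3
Op 3: write(P2, v1, 173). refcount(pp1)=3>1 -> COPY to pp3. 4 ppages; refcounts: pp0:3 pp1:2 pp2:3 pp3:1
Op 4: fork(P1) -> P3. 4 ppages; refcounts: pp0:4 pp1:3 pp2:4 pp3:1
Op 5: write(P3, v2, 132). refcount(pp2)=4>1 -> COPY to pp4. 5 ppages; refcounts: pp0:4 pp1:3 pp2:3 pp3:1 pp4:1
Op 6: write(P0, v1, 124). refcount(pp1)=3>1 -> COPY to pp5. 6 ppages; refcounts: pp0:4 pp1:2 pp2:3 pp3:1 pp4:1 pp5:1
Op 7: read(P2, v2) -> 22. No state change.
P0: v1 -> pp5 = 124
P1: v1 -> pp1 = 18
P2: v1 -> pp3 = 173
P3: v1 -> pp1 = 18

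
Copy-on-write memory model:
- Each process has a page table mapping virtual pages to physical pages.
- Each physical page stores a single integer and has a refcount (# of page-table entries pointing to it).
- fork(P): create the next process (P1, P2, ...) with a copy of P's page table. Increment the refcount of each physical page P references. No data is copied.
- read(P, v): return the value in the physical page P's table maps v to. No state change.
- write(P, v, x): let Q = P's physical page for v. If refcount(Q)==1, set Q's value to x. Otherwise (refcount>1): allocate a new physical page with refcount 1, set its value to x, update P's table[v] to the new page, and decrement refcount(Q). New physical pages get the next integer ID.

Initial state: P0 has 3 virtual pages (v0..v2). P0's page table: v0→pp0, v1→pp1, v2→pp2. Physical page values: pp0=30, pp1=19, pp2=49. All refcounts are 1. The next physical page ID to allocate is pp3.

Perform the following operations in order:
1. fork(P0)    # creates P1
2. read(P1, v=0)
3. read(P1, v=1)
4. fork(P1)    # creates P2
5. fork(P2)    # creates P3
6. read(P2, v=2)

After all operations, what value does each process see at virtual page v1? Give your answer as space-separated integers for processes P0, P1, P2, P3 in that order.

Op 1: fork(P0) -> P1. 3 ppages; refcounts: pp0:2 pp1:2 pp2:2
Op 2: read(P1, v0) -> 30. No state change.
Op 3: read(P1, v1) -> 19. No state change.
Op 4: fork(P1) -> P2. 3 ppages; refcounts: pp0:3 pp1:3 pp2:3
Op 5: fork(P2) -> P3. 3 ppages; refcounts: pp0:4 pp1:4 pp2:4
Op 6: read(P2, v2) -> 49. No state change.
P0: v1 -> pp1 = 19
P1: v1 -> pp1 = 19
P2: v1 -> pp1 = 19
P3: v1 -> pp1 = 19

Answer: 19 19 19 19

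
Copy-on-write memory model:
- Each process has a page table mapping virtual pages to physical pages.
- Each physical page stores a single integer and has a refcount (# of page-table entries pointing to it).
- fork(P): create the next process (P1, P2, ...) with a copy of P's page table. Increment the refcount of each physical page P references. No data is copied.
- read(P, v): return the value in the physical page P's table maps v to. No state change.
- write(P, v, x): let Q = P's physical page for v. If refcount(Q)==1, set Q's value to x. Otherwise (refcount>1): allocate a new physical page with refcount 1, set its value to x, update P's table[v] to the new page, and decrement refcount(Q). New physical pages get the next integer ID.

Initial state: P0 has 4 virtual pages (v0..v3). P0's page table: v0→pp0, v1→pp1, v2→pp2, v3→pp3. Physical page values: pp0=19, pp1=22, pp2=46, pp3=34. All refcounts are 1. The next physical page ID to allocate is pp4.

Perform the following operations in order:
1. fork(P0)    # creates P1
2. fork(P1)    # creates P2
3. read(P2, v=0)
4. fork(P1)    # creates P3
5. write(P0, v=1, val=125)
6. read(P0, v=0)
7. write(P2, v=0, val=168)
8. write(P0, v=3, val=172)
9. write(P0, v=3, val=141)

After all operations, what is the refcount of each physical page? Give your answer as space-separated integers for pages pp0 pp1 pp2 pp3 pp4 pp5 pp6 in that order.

Op 1: fork(P0) -> P1. 4 ppages; refcounts: pp0:2 pp1:2 pp2:2 pp3:2
Op 2: fork(P1) -> P2. 4 ppages; refcounts: pp0:3 pp1:3 pp2:3 pp3:3
Op 3: read(P2, v0) -> 19. No state change.
Op 4: fork(P1) -> P3. 4 ppages; refcounts: pp0:4 pp1:4 pp2:4 pp3:4
Op 5: write(P0, v1, 125). refcount(pp1)=4>1 -> COPY to pp4. 5 ppages; refcounts: pp0:4 pp1:3 pp2:4 pp3:4 pp4:1
Op 6: read(P0, v0) -> 19. No state change.
Op 7: write(P2, v0, 168). refcount(pp0)=4>1 -> COPY to pp5. 6 ppages; refcounts: pp0:3 pp1:3 pp2:4 pp3:4 pp4:1 pp5:1
Op 8: write(P0, v3, 172). refcount(pp3)=4>1 -> COPY to pp6. 7 ppages; refcounts: pp0:3 pp1:3 pp2:4 pp3:3 pp4:1 pp5:1 pp6:1
Op 9: write(P0, v3, 141). refcount(pp6)=1 -> write in place. 7 ppages; refcounts: pp0:3 pp1:3 pp2:4 pp3:3 pp4:1 pp5:1 pp6:1

Answer: 3 3 4 3 1 1 1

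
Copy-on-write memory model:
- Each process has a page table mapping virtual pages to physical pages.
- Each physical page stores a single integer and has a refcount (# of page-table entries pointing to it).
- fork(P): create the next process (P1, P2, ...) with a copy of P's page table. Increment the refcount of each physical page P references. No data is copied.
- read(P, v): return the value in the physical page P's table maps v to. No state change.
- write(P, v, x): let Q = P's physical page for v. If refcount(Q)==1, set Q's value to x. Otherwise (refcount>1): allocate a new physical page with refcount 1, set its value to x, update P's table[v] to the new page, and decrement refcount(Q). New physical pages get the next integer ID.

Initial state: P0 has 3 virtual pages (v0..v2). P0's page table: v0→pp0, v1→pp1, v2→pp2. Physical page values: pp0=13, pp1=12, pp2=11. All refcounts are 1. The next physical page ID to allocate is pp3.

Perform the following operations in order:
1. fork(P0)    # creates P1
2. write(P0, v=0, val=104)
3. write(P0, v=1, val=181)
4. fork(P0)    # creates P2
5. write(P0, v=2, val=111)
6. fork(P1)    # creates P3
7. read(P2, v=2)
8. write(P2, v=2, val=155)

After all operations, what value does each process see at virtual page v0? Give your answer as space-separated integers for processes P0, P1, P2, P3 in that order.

Op 1: fork(P0) -> P1. 3 ppages; refcounts: pp0:2 pp1:2 pp2:2
Op 2: write(P0, v0, 104). refcount(pp0)=2>1 -> COPY to pp3. 4 ppages; refcounts: pp0:1 pp1:2 pp2:2 pp3:1
Op 3: write(P0, v1, 181). refcount(pp1)=2>1 -> COPY to pp4. 5 ppages; refcounts: pp0:1 pp1:1 pp2:2 pp3:1 pp4:1
Op 4: fork(P0) -> P2. 5 ppages; refcounts: pp0:1 pp1:1 pp2:3 pp3:2 pp4:2
Op 5: write(P0, v2, 111). refcount(pp2)=3>1 -> COPY to pp5. 6 ppages; refcounts: pp0:1 pp1:1 pp2:2 pp3:2 pp4:2 pp5:1
Op 6: fork(P1) -> P3. 6 ppages; refcounts: pp0:2 pp1:2 pp2:3 pp3:2 pp4:2 pp5:1
Op 7: read(P2, v2) -> 11. No state change.
Op 8: write(P2, v2, 155). refcount(pp2)=3>1 -> COPY to pp6. 7 ppages; refcounts: pp0:2 pp1:2 pp2:2 pp3:2 pp4:2 pp5:1 pp6:1
P0: v0 -> pp3 = 104
P1: v0 -> pp0 = 13
P2: v0 -> pp3 = 104
P3: v0 -> pp0 = 13

Answer: 104 13 104 13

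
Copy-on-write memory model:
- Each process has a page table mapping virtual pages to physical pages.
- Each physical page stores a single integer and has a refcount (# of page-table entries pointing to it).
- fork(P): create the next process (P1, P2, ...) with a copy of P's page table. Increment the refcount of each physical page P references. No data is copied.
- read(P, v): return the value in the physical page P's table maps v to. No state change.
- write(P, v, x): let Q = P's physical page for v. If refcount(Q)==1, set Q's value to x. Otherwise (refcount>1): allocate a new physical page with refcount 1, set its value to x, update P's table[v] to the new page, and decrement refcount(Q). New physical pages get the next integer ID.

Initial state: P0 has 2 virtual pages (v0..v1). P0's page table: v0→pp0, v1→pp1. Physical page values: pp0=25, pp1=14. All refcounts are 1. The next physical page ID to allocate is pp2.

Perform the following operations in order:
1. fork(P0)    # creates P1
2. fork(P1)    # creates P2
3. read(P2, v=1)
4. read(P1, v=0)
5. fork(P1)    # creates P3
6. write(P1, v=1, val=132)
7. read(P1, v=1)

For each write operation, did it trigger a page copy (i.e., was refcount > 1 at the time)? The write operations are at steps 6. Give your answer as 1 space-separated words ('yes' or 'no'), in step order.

Op 1: fork(P0) -> P1. 2 ppages; refcounts: pp0:2 pp1:2
Op 2: fork(P1) -> P2. 2 ppages; refcounts: pp0:3 pp1:3
Op 3: read(P2, v1) -> 14. No state change.
Op 4: read(P1, v0) -> 25. No state change.
Op 5: fork(P1) -> P3. 2 ppages; refcounts: pp0:4 pp1:4
Op 6: write(P1, v1, 132). refcount(pp1)=4>1 -> COPY to pp2. 3 ppages; refcounts: pp0:4 pp1:3 pp2:1
Op 7: read(P1, v1) -> 132. No state change.

yes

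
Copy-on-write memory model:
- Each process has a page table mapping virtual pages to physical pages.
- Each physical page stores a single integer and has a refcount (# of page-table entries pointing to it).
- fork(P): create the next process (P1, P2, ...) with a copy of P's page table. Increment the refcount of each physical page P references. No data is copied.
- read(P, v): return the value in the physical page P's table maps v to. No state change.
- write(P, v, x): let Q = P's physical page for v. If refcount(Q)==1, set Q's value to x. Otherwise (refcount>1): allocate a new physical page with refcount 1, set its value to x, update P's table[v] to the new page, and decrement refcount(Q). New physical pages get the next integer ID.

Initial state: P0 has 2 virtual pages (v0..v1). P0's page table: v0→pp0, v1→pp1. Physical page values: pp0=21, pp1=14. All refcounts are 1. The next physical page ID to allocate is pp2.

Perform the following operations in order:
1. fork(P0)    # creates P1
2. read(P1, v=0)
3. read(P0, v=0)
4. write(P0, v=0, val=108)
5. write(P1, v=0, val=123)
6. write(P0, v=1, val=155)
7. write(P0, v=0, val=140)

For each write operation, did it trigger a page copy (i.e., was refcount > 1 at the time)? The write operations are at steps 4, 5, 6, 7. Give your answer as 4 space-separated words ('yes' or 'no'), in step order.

Op 1: fork(P0) -> P1. 2 ppages; refcounts: pp0:2 pp1:2
Op 2: read(P1, v0) -> 21. No state change.
Op 3: read(P0, v0) -> 21. No state change.
Op 4: write(P0, v0, 108). refcount(pp0)=2>1 -> COPY to pp2. 3 ppages; refcounts: pp0:1 pp1:2 pp2:1
Op 5: write(P1, v0, 123). refcount(pp0)=1 -> write in place. 3 ppages; refcounts: pp0:1 pp1:2 pp2:1
Op 6: write(P0, v1, 155). refcount(pp1)=2>1 -> COPY to pp3. 4 ppages; refcounts: pp0:1 pp1:1 pp2:1 pp3:1
Op 7: write(P0, v0, 140). refcount(pp2)=1 -> write in place. 4 ppages; refcounts: pp0:1 pp1:1 pp2:1 pp3:1

yes no yes no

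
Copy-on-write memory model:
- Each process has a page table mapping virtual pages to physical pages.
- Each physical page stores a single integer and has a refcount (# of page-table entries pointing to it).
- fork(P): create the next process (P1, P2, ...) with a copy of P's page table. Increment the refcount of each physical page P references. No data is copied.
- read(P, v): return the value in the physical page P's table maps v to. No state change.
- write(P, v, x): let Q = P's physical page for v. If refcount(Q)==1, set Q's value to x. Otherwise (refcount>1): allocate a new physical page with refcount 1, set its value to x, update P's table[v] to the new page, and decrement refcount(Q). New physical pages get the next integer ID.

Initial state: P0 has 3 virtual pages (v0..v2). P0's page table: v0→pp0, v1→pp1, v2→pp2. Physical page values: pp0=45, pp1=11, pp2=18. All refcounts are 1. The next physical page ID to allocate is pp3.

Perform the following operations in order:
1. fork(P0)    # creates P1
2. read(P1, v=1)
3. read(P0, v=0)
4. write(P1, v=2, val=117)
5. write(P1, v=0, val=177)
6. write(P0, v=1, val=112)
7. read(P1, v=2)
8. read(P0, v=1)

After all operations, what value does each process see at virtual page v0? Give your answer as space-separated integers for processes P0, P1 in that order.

Answer: 45 177

Derivation:
Op 1: fork(P0) -> P1. 3 ppages; refcounts: pp0:2 pp1:2 pp2:2
Op 2: read(P1, v1) -> 11. No state change.
Op 3: read(P0, v0) -> 45. No state change.
Op 4: write(P1, v2, 117). refcount(pp2)=2>1 -> COPY to pp3. 4 ppages; refcounts: pp0:2 pp1:2 pp2:1 pp3:1
Op 5: write(P1, v0, 177). refcount(pp0)=2>1 -> COPY to pp4. 5 ppages; refcounts: pp0:1 pp1:2 pp2:1 pp3:1 pp4:1
Op 6: write(P0, v1, 112). refcount(pp1)=2>1 -> COPY to pp5. 6 ppages; refcounts: pp0:1 pp1:1 pp2:1 pp3:1 pp4:1 pp5:1
Op 7: read(P1, v2) -> 117. No state change.
Op 8: read(P0, v1) -> 112. No state change.
P0: v0 -> pp0 = 45
P1: v0 -> pp4 = 177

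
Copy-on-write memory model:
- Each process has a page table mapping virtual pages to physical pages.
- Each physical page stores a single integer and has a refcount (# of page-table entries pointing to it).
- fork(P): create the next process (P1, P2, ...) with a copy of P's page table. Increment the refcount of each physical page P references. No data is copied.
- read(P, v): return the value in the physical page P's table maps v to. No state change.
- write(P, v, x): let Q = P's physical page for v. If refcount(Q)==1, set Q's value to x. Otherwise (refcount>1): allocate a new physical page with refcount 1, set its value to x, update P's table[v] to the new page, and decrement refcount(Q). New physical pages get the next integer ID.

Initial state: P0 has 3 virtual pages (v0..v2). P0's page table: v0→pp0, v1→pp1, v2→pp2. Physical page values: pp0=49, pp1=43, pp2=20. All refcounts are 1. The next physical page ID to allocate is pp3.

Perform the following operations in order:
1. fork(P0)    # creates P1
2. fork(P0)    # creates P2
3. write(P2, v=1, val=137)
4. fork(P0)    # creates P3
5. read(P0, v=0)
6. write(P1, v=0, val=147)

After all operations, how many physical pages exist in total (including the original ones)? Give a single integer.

Answer: 5

Derivation:
Op 1: fork(P0) -> P1. 3 ppages; refcounts: pp0:2 pp1:2 pp2:2
Op 2: fork(P0) -> P2. 3 ppages; refcounts: pp0:3 pp1:3 pp2:3
Op 3: write(P2, v1, 137). refcount(pp1)=3>1 -> COPY to pp3. 4 ppages; refcounts: pp0:3 pp1:2 pp2:3 pp3:1
Op 4: fork(P0) -> P3. 4 ppages; refcounts: pp0:4 pp1:3 pp2:4 pp3:1
Op 5: read(P0, v0) -> 49. No state change.
Op 6: write(P1, v0, 147). refcount(pp0)=4>1 -> COPY to pp4. 5 ppages; refcounts: pp0:3 pp1:3 pp2:4 pp3:1 pp4:1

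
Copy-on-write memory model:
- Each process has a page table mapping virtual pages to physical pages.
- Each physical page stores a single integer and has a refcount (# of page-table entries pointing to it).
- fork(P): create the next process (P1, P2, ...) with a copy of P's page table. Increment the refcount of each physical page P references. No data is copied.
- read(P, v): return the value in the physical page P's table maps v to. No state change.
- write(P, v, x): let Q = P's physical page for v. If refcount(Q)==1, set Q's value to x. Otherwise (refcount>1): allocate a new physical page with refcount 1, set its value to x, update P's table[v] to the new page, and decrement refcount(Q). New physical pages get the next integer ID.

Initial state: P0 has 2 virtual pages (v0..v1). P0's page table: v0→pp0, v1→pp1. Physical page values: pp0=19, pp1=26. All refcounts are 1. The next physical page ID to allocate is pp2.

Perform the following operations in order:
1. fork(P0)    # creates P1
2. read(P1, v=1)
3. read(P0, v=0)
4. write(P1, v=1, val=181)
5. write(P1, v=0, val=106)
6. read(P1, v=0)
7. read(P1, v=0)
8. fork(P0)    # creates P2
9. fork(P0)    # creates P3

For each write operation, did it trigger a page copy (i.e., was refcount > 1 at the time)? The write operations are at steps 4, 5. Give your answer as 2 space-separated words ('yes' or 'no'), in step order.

Op 1: fork(P0) -> P1. 2 ppages; refcounts: pp0:2 pp1:2
Op 2: read(P1, v1) -> 26. No state change.
Op 3: read(P0, v0) -> 19. No state change.
Op 4: write(P1, v1, 181). refcount(pp1)=2>1 -> COPY to pp2. 3 ppages; refcounts: pp0:2 pp1:1 pp2:1
Op 5: write(P1, v0, 106). refcount(pp0)=2>1 -> COPY to pp3. 4 ppages; refcounts: pp0:1 pp1:1 pp2:1 pp3:1
Op 6: read(P1, v0) -> 106. No state change.
Op 7: read(P1, v0) -> 106. No state change.
Op 8: fork(P0) -> P2. 4 ppages; refcounts: pp0:2 pp1:2 pp2:1 pp3:1
Op 9: fork(P0) -> P3. 4 ppages; refcounts: pp0:3 pp1:3 pp2:1 pp3:1

yes yes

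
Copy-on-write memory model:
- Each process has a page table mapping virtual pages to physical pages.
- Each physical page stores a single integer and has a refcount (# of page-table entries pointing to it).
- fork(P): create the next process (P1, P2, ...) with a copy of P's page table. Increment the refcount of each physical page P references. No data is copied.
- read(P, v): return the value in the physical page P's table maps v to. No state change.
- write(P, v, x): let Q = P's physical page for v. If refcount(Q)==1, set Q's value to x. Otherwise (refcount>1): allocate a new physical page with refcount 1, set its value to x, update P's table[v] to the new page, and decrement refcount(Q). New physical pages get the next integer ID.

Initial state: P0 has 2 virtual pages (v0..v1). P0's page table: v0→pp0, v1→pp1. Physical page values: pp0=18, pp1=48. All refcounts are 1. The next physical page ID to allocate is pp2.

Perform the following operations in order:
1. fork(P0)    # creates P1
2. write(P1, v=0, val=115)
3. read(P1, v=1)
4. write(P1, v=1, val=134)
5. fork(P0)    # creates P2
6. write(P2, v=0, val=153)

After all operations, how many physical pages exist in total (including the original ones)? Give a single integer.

Op 1: fork(P0) -> P1. 2 ppages; refcounts: pp0:2 pp1:2
Op 2: write(P1, v0, 115). refcount(pp0)=2>1 -> COPY to pp2. 3 ppages; refcounts: pp0:1 pp1:2 pp2:1
Op 3: read(P1, v1) -> 48. No state change.
Op 4: write(P1, v1, 134). refcount(pp1)=2>1 -> COPY to pp3. 4 ppages; refcounts: pp0:1 pp1:1 pp2:1 pp3:1
Op 5: fork(P0) -> P2. 4 ppages; refcounts: pp0:2 pp1:2 pp2:1 pp3:1
Op 6: write(P2, v0, 153). refcount(pp0)=2>1 -> COPY to pp4. 5 ppages; refcounts: pp0:1 pp1:2 pp2:1 pp3:1 pp4:1

Answer: 5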